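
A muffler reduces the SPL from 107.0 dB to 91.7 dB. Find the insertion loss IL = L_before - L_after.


Insertion loss = SPL without muffler - SPL with muffler
IL = 107.0 - 91.7 = 15.3 dB


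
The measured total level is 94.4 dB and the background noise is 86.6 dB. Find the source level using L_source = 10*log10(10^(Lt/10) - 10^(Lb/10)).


10^(94.4/10) = 2.75423e+09
10^(86.6/10) = 4.57088e+08
Difference = 2.75423e+09 - 4.57088e+08 = 2.29714e+09
L_source = 10*log10(2.29714e+09) = 93.612 dB


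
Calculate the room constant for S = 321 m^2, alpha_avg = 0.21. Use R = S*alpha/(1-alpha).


R = 321 * 0.21 / (1 - 0.21) = 85.329 m^2


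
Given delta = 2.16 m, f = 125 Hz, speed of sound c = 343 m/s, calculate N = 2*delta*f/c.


N = 2*delta*f/c = 2*delta/lambda, where lambda = c/f
lambda = 343 / 125 = 2.744 m
N = 2 * 2.16 / 2.744 = 1.5743


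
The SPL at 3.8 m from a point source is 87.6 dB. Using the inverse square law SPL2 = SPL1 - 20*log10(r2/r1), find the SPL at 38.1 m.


r2/r1 = 38.1/3.8 = 10.0263
Correction = 20*log10(10.0263) = 20.0228 dB
SPL2 = 87.6 - 20.0228 = 67.577 dB


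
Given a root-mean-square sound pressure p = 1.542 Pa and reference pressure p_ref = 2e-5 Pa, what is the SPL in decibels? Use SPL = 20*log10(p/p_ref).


p / p_ref = 1.542 / 2e-5 = 77100
SPL = 20 * log10(77100) = 97.741 dB


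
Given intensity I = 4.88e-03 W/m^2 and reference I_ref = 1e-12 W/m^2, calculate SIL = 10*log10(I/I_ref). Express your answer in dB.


I / I_ref = 4.88e-03 / 1e-12 = 4.88e+09
SIL = 10 * log10(4.88e+09) = 96.884 dB


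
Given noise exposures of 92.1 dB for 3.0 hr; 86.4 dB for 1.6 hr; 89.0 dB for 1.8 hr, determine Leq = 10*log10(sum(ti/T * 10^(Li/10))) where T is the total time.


T_total = 3.0 + 1.6 + 1.8 = 6.4 hr
(3.0/6.4) * 10^(92.1/10) = 7.60223e+08
(1.6/6.4) * 10^(86.4/10) = 1.09129e+08
(1.8/6.4) * 10^(89.0/10) = 2.23405e+08
Sum = 7.60223e+08 + 1.09129e+08 + 2.23405e+08 = 1.09276e+09
Leq = 10*log10(1.09276e+09) = 90.385 dB


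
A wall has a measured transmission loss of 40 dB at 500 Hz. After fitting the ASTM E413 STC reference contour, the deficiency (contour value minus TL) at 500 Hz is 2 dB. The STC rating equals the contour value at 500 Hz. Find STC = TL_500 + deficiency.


By ASTM E413, STC = value of the fitted reference contour at 500 Hz.
Contour value at 500 Hz = TL_500 + deficiency = 40 + 2 = 42
STC = 42


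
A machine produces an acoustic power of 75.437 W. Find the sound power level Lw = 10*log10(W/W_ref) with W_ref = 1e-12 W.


W / W_ref = 75.437 / 1e-12 = 7.5437e+13
Lw = 10 * log10(7.5437e+13) = 138.78 dB


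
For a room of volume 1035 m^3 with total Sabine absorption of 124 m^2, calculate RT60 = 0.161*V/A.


RT60 = 0.161 * 1035 / 124 = 1.3438 s


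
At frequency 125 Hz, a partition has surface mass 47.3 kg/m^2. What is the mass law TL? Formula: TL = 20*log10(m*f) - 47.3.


m * f = 47.3 * 125 = 5912.5
20*log10(5912.5) = 75.4354 dB
TL = 75.4354 - 47.3 = 28.135 dB


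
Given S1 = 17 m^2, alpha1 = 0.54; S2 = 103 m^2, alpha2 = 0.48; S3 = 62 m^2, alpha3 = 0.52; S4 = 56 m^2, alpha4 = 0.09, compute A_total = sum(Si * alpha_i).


17 * 0.54 = 9.18
103 * 0.48 = 49.44
62 * 0.52 = 32.24
56 * 0.09 = 5.04
A_total = 9.18 + 49.44 + 32.24 + 5.04 = 95.9 m^2


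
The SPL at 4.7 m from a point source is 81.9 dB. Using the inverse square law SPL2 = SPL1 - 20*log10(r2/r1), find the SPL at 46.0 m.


r2/r1 = 46.0/4.7 = 9.78723
Correction = 20*log10(9.78723) = 19.8132 dB
SPL2 = 81.9 - 19.8132 = 62.087 dB


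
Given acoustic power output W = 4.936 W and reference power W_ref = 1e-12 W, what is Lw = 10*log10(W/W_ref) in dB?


W / W_ref = 4.936 / 1e-12 = 4.936e+12
Lw = 10 * log10(4.936e+12) = 126.93 dB


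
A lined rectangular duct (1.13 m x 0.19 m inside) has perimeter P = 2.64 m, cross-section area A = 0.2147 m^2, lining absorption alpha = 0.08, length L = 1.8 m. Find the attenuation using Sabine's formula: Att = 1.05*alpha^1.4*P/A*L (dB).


alpha^1.4 = 0.08^1.4 = 0.029129
Attenuation rate = 1.05 * alpha^1.4 * P / A
= 1.05 * 0.029129 * 2.64 / 0.2147 = 0.376086 dB/m
Total Att = 0.376086 * 1.8 = 0.67695 dB


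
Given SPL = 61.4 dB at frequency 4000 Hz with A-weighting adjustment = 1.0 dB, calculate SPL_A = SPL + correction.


A-weighting table: 4000 Hz -> 1.0 dB correction
SPL_A = SPL + correction = 61.4 + (1.0) = 62.4 dBA


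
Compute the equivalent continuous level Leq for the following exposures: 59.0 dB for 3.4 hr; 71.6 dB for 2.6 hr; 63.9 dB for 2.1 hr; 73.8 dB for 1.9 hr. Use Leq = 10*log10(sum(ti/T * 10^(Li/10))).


T_total = 3.4 + 2.6 + 2.1 + 1.9 = 10.0 hr
(3.4/10.0) * 10^(59.0/10) = 270072
(2.6/10.0) * 10^(71.6/10) = 3.75814e+06
(2.1/10.0) * 10^(63.9/10) = 515489
(1.9/10.0) * 10^(73.8/10) = 4.55778e+06
Sum = 270072 + 3.75814e+06 + 515489 + 4.55778e+06 = 9.10148e+06
Leq = 10*log10(9.10148e+06) = 69.591 dB


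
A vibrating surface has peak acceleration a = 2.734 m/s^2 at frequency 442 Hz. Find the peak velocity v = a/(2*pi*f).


omega = 2*pi*f = 2*pi*442 = 2777.17 rad/s
v = a / omega = 2.734 / 2777.17 = 0.00098446 m/s


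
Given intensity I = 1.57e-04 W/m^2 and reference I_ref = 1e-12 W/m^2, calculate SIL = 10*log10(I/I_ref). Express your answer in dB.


I / I_ref = 1.57e-04 / 1e-12 = 1.57e+08
SIL = 10 * log10(1.57e+08) = 81.959 dB


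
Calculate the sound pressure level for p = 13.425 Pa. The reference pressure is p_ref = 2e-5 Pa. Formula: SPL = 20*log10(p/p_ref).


p / p_ref = 13.425 / 2e-5 = 671250
SPL = 20 * log10(671250) = 116.54 dB


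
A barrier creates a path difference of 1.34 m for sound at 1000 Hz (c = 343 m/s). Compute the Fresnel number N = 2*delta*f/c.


N = 2*delta*f/c = 2*delta/lambda, where lambda = c/f
lambda = 343 / 1000 = 0.343 m
N = 2 * 1.34 / 0.343 = 7.8134


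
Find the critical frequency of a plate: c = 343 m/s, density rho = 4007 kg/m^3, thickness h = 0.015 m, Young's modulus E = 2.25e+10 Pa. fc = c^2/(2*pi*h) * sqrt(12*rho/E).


12*rho/E = 12*4007/2.25e+10 = 2.13707e-06
sqrt(12*rho/E) = sqrt(2.13707e-06) = 0.00146187
c^2/(2*pi*h) = 343^2/(2*pi*0.015) = 1.24829e+06
fc = 1.24829e+06 * 0.00146187 = 1824.8 Hz


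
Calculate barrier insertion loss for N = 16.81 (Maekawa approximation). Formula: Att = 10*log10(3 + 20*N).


3 + 20*N = 3 + 20*16.81 = 339.2
Att = 10*log10(339.2) = 25.305 dB


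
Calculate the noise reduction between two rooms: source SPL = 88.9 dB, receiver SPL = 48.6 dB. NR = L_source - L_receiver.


NR = L_source - L_receiver (difference between source and receiving room levels)
NR = 88.9 - 48.6 = 40.3 dB


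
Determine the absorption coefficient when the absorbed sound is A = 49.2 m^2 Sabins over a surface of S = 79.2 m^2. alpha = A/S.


Absorption coefficient = absorbed power / incident power
alpha = A / S = 49.2 / 79.2 = 0.62121


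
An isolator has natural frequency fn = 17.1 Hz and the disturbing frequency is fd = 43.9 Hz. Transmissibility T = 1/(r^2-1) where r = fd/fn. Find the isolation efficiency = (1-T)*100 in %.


r = 43.9 / 17.1 = 2.56725
r^2 - 1 = 2.56725^2 - 1 = 5.59077
T = 1/5.59077 = 0.178866
Efficiency = (1 - 0.178866)*100 = 82.113 %


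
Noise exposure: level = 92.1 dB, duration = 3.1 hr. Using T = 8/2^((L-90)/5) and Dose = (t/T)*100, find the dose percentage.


T_allowed = 8 / 2^((92.1 - 90)/5) = 5.9794 hr
Dose = 3.1 / 5.9794 * 100 = 51.845 %


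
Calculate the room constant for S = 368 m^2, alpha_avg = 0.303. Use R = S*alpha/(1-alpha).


R = 368 * 0.303 / (1 - 0.303) = 159.98 m^2


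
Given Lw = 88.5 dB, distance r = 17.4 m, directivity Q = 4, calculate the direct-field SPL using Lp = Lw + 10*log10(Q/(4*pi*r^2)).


4*pi*r^2 = 4*pi*17.4^2 = 3804.59 m^2
Q / (4*pi*r^2) = 4 / 3804.59 = 0.00105136
Lp = 88.5 + 10*log10(0.00105136) = 58.718 dB


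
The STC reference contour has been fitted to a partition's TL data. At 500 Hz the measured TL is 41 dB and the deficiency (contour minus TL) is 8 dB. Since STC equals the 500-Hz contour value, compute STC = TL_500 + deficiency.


By ASTM E413, STC = value of the fitted reference contour at 500 Hz.
Contour value at 500 Hz = TL_500 + deficiency = 41 + 8 = 49
STC = 49


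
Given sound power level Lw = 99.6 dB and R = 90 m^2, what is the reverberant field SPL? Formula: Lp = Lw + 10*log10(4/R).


4/R = 4/90 = 0.0444444
Lp = 99.6 + 10*log10(0.0444444) = 86.078 dB


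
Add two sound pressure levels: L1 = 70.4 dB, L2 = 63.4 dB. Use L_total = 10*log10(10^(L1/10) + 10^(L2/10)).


10^(70.4/10) = 1.09648e+07
10^(63.4/10) = 2.18776e+06
Sum = 1.09648e+07 + 2.18776e+06 = 1.31526e+07
L_total = 10*log10(1.31526e+07) = 71.19 dB


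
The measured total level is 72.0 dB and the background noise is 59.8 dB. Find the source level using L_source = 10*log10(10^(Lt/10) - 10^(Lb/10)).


10^(72.0/10) = 1.58489e+07
10^(59.8/10) = 954993
Difference = 1.58489e+07 - 954993 = 1.48939e+07
L_source = 10*log10(1.48939e+07) = 71.73 dB


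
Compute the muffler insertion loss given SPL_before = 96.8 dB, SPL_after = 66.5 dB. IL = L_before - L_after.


Insertion loss = SPL without muffler - SPL with muffler
IL = 96.8 - 66.5 = 30.3 dB


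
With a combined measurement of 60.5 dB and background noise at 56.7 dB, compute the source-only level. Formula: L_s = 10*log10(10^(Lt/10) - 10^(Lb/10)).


10^(60.5/10) = 1.12202e+06
10^(56.7/10) = 467735
Difference = 1.12202e+06 - 467735 = 654285
L_source = 10*log10(654285) = 58.158 dB


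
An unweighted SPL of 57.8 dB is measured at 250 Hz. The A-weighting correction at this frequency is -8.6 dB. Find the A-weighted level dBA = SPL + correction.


A-weighting table: 250 Hz -> -8.6 dB correction
SPL_A = SPL + correction = 57.8 + (-8.6) = 49.2 dBA


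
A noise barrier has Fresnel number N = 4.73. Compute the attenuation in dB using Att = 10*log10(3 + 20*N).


3 + 20*N = 3 + 20*4.73 = 97.6
Att = 10*log10(97.6) = 19.894 dB


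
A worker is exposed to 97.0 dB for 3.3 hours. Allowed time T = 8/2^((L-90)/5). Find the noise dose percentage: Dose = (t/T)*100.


T_allowed = 8 / 2^((97.0 - 90)/5) = 3.03143 hr
Dose = 3.3 / 3.03143 * 100 = 108.86 %


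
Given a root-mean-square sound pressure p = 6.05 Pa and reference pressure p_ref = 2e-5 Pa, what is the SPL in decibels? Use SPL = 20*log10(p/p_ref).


p / p_ref = 6.05 / 2e-5 = 302500
SPL = 20 * log10(302500) = 109.61 dB


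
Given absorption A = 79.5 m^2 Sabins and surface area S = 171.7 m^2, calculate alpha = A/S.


Absorption coefficient = absorbed power / incident power
alpha = A / S = 79.5 / 171.7 = 0.46302


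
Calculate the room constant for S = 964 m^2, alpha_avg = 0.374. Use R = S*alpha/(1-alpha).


R = 964 * 0.374 / (1 - 0.374) = 575.94 m^2


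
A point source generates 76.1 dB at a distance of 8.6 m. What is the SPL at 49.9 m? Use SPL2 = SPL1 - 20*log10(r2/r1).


r2/r1 = 49.9/8.6 = 5.80233
Correction = 20*log10(5.80233) = 15.272 dB
SPL2 = 76.1 - 15.272 = 60.828 dB


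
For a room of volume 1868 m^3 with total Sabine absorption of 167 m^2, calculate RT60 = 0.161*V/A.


RT60 = 0.161 * 1868 / 167 = 1.8009 s


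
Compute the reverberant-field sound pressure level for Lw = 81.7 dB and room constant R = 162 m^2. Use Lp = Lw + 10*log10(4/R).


4/R = 4/162 = 0.0246914
Lp = 81.7 + 10*log10(0.0246914) = 65.625 dB


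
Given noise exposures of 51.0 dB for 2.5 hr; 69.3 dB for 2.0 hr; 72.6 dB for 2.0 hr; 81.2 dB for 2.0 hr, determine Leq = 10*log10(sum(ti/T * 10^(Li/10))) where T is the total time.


T_total = 2.5 + 2.0 + 2.0 + 2.0 = 8.5 hr
(2.5/8.5) * 10^(51.0/10) = 37027.2
(2.0/8.5) * 10^(69.3/10) = 2.00268e+06
(2.0/8.5) * 10^(72.6/10) = 4.28165e+06
(2.0/8.5) * 10^(81.2/10) = 3.10178e+07
Sum = 37027.2 + 2.00268e+06 + 4.28165e+06 + 3.10178e+07 = 3.73392e+07
Leq = 10*log10(3.73392e+07) = 75.722 dB


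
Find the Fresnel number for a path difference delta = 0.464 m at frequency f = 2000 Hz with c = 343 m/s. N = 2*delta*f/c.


N = 2*delta*f/c = 2*delta/lambda, where lambda = c/f
lambda = 343 / 2000 = 0.1715 m
N = 2 * 0.464 / 0.1715 = 5.4111


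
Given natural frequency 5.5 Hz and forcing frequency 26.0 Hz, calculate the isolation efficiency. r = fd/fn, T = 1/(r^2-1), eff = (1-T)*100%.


r = 26.0 / 5.5 = 4.72727
r^2 - 1 = 4.72727^2 - 1 = 21.3471
T = 1/21.3471 = 0.0468448
Efficiency = (1 - 0.0468448)*100 = 95.316 %


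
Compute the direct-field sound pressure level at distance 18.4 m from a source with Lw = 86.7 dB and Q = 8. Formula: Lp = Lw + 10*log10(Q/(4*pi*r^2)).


4*pi*r^2 = 4*pi*18.4^2 = 4254.47 m^2
Q / (4*pi*r^2) = 8 / 4254.47 = 0.00188038
Lp = 86.7 + 10*log10(0.00188038) = 59.442 dB


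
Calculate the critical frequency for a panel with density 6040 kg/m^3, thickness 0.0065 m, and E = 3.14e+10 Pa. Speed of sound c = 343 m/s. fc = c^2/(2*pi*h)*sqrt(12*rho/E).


12*rho/E = 12*6040/3.14e+10 = 2.30828e-06
sqrt(12*rho/E) = sqrt(2.30828e-06) = 0.0015193
c^2/(2*pi*h) = 343^2/(2*pi*0.0065) = 2.88068e+06
fc = 2.88068e+06 * 0.0015193 = 4376.6 Hz


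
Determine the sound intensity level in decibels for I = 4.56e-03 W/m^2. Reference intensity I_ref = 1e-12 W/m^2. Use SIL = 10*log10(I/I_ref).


I / I_ref = 4.56e-03 / 1e-12 = 4.56e+09
SIL = 10 * log10(4.56e+09) = 96.59 dB


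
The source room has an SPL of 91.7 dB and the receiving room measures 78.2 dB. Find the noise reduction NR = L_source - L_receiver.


NR = L_source - L_receiver (difference between source and receiving room levels)
NR = 91.7 - 78.2 = 13.5 dB


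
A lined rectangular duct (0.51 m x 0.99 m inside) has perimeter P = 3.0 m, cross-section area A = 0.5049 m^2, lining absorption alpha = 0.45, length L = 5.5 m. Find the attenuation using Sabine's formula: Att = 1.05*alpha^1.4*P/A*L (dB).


alpha^1.4 = 0.45^1.4 = 0.326962
Attenuation rate = 1.05 * alpha^1.4 * P / A
= 1.05 * 0.326962 * 3.0 / 0.5049 = 2.03987 dB/m
Total Att = 2.03987 * 5.5 = 11.219 dB


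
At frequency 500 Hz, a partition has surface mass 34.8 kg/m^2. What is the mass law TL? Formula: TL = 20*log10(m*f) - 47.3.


m * f = 34.8 * 500 = 17400
20*log10(17400) = 84.811 dB
TL = 84.811 - 47.3 = 37.511 dB


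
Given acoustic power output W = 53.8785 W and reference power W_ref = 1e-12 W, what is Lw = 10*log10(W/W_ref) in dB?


W / W_ref = 53.8785 / 1e-12 = 5.38785e+13
Lw = 10 * log10(5.38785e+13) = 137.31 dB


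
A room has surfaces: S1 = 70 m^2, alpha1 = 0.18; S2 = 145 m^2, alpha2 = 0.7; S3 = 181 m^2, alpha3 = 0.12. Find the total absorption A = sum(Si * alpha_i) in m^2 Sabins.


70 * 0.18 = 12.6
145 * 0.7 = 101.5
181 * 0.12 = 21.72
A_total = 12.6 + 101.5 + 21.72 = 135.82 m^2


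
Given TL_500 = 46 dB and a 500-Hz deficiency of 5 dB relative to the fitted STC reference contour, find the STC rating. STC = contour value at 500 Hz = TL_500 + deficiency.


By ASTM E413, STC = value of the fitted reference contour at 500 Hz.
Contour value at 500 Hz = TL_500 + deficiency = 46 + 5 = 51
STC = 51


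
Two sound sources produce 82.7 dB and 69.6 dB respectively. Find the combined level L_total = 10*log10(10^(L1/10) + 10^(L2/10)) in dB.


10^(82.7/10) = 1.86209e+08
10^(69.6/10) = 9.12011e+06
Sum = 1.86209e+08 + 9.12011e+06 = 1.95329e+08
L_total = 10*log10(1.95329e+08) = 82.908 dB


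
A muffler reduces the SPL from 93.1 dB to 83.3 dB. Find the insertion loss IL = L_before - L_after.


Insertion loss = SPL without muffler - SPL with muffler
IL = 93.1 - 83.3 = 9.8 dB


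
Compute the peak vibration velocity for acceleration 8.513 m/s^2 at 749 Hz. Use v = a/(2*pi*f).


omega = 2*pi*f = 2*pi*749 = 4706.11 rad/s
v = a / omega = 8.513 / 4706.11 = 0.0018089 m/s


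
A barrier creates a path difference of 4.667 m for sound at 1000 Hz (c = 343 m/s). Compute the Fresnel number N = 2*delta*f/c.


N = 2*delta*f/c = 2*delta/lambda, where lambda = c/f
lambda = 343 / 1000 = 0.343 m
N = 2 * 4.667 / 0.343 = 27.213


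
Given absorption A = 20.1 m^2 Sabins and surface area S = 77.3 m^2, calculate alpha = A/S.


Absorption coefficient = absorbed power / incident power
alpha = A / S = 20.1 / 77.3 = 0.26003


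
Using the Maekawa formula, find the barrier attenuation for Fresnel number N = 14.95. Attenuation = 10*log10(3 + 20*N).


3 + 20*N = 3 + 20*14.95 = 302
Att = 10*log10(302) = 24.8 dB


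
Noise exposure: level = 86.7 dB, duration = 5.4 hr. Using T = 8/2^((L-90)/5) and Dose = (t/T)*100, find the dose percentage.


T_allowed = 8 / 2^((86.7 - 90)/5) = 12.6407 hr
Dose = 5.4 / 12.6407 * 100 = 42.719 %


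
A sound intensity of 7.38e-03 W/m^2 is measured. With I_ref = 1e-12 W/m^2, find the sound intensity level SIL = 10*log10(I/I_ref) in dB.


I / I_ref = 7.38e-03 / 1e-12 = 7.38e+09
SIL = 10 * log10(7.38e+09) = 98.681 dB


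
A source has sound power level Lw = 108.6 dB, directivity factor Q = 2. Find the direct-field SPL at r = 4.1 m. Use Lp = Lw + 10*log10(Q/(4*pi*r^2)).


4*pi*r^2 = 4*pi*4.1^2 = 211.241 m^2
Q / (4*pi*r^2) = 2 / 211.241 = 0.00946786
Lp = 108.6 + 10*log10(0.00946786) = 88.363 dB


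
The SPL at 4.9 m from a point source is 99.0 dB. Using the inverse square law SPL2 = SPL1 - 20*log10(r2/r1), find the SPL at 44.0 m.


r2/r1 = 44.0/4.9 = 8.97959
Correction = 20*log10(8.97959) = 19.0651 dB
SPL2 = 99.0 - 19.0651 = 79.935 dB


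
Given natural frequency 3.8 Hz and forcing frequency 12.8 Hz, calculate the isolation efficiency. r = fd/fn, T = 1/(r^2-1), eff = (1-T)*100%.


r = 12.8 / 3.8 = 3.36842
r^2 - 1 = 3.36842^2 - 1 = 10.3463
T = 1/10.3463 = 0.0966529
Efficiency = (1 - 0.0966529)*100 = 90.335 %


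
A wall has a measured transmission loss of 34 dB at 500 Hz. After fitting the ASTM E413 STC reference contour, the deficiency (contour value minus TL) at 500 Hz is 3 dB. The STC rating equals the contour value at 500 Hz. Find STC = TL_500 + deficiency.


By ASTM E413, STC = value of the fitted reference contour at 500 Hz.
Contour value at 500 Hz = TL_500 + deficiency = 34 + 3 = 37
STC = 37


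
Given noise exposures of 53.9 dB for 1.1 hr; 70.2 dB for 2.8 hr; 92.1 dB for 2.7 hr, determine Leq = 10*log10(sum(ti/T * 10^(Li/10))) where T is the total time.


T_total = 1.1 + 2.8 + 2.7 = 6.6 hr
(1.1/6.6) * 10^(53.9/10) = 40911.8
(2.8/6.6) * 10^(70.2/10) = 4.44236e+06
(2.7/6.6) * 10^(92.1/10) = 6.63468e+08
Sum = 40911.8 + 4.44236e+06 + 6.63468e+08 = 6.67951e+08
Leq = 10*log10(6.67951e+08) = 88.247 dB


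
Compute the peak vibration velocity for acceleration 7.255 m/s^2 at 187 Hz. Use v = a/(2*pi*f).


omega = 2*pi*f = 2*pi*187 = 1174.96 rad/s
v = a / omega = 7.255 / 1174.96 = 0.0061747 m/s


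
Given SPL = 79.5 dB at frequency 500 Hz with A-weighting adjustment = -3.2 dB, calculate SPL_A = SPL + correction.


A-weighting table: 500 Hz -> -3.2 dB correction
SPL_A = SPL + correction = 79.5 + (-3.2) = 76.3 dBA


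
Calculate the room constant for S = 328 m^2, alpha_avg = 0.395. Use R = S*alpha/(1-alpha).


R = 328 * 0.395 / (1 - 0.395) = 214.15 m^2


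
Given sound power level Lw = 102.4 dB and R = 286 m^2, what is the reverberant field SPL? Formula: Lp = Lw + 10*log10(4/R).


4/R = 4/286 = 0.013986
Lp = 102.4 + 10*log10(0.013986) = 83.857 dB


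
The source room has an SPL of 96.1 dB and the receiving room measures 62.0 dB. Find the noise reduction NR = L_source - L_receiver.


NR = L_source - L_receiver (difference between source and receiving room levels)
NR = 96.1 - 62.0 = 34.1 dB


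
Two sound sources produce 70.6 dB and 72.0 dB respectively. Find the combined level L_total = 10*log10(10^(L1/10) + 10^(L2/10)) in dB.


10^(70.6/10) = 1.14815e+07
10^(72.0/10) = 1.58489e+07
Sum = 1.14815e+07 + 1.58489e+07 = 2.73304e+07
L_total = 10*log10(2.73304e+07) = 74.366 dB


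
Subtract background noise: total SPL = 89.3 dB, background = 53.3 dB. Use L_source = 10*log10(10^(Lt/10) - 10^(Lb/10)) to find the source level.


10^(89.3/10) = 8.51138e+08
10^(53.3/10) = 213796
Difference = 8.51138e+08 - 213796 = 8.50924e+08
L_source = 10*log10(8.50924e+08) = 89.299 dB


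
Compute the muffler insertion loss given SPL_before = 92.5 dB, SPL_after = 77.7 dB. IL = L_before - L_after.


Insertion loss = SPL without muffler - SPL with muffler
IL = 92.5 - 77.7 = 14.8 dB


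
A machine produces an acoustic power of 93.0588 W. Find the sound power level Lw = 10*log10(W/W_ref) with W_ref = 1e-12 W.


W / W_ref = 93.0588 / 1e-12 = 9.30588e+13
Lw = 10 * log10(9.30588e+13) = 139.69 dB


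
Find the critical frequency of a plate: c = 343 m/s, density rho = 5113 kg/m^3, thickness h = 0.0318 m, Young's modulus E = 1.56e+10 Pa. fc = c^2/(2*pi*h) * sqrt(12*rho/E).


12*rho/E = 12*5113/1.56e+10 = 3.93308e-06
sqrt(12*rho/E) = sqrt(3.93308e-06) = 0.0019832
c^2/(2*pi*h) = 343^2/(2*pi*0.0318) = 588818
fc = 588818 * 0.0019832 = 1167.7 Hz


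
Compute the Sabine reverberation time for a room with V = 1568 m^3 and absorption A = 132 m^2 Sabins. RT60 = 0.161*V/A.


RT60 = 0.161 * 1568 / 132 = 1.9125 s


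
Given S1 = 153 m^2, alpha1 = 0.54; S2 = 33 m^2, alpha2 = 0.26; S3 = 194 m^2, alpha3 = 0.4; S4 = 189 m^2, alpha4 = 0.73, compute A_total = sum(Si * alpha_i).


153 * 0.54 = 82.62
33 * 0.26 = 8.58
194 * 0.4 = 77.6
189 * 0.73 = 137.97
A_total = 82.62 + 8.58 + 77.6 + 137.97 = 306.77 m^2


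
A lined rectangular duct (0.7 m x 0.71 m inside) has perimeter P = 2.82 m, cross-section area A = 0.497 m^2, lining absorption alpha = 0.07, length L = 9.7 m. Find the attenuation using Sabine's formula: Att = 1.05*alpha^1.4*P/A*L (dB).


alpha^1.4 = 0.07^1.4 = 0.0241622
Attenuation rate = 1.05 * alpha^1.4 * P / A
= 1.05 * 0.0241622 * 2.82 / 0.497 = 0.143952 dB/m
Total Att = 0.143952 * 9.7 = 1.3963 dB


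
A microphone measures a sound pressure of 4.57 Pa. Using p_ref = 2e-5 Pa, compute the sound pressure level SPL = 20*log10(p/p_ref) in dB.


p / p_ref = 4.57 / 2e-5 = 228500
SPL = 20 * log10(228500) = 107.18 dB


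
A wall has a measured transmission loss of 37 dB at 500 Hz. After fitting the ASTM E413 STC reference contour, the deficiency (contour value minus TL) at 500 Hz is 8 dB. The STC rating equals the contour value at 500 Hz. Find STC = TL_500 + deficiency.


By ASTM E413, STC = value of the fitted reference contour at 500 Hz.
Contour value at 500 Hz = TL_500 + deficiency = 37 + 8 = 45
STC = 45


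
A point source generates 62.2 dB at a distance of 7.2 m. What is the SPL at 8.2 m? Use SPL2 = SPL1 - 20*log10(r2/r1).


r2/r1 = 8.2/7.2 = 1.13889
Correction = 20*log10(1.13889) = 1.12964 dB
SPL2 = 62.2 - 1.12964 = 61.07 dB


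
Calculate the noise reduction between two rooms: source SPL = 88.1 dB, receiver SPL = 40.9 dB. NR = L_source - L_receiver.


NR = L_source - L_receiver (difference between source and receiving room levels)
NR = 88.1 - 40.9 = 47.2 dB


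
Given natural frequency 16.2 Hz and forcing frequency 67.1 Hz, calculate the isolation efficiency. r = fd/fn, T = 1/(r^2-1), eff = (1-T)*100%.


r = 67.1 / 16.2 = 4.14198
r^2 - 1 = 4.14198^2 - 1 = 16.156
T = 1/16.156 = 0.0618965
Efficiency = (1 - 0.0618965)*100 = 93.81 %


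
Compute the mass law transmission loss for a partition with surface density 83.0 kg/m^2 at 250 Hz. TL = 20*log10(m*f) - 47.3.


m * f = 83.0 * 250 = 20750
20*log10(20750) = 86.3404 dB
TL = 86.3404 - 47.3 = 39.04 dB


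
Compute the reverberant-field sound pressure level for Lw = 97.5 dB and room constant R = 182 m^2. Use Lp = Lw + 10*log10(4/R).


4/R = 4/182 = 0.021978
Lp = 97.5 + 10*log10(0.021978) = 80.92 dB


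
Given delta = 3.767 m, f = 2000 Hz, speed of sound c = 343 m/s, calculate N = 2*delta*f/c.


N = 2*delta*f/c = 2*delta/lambda, where lambda = c/f
lambda = 343 / 2000 = 0.1715 m
N = 2 * 3.767 / 0.1715 = 43.93


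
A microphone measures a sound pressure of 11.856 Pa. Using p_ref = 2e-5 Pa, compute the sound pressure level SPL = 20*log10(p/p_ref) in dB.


p / p_ref = 11.856 / 2e-5 = 592800
SPL = 20 * log10(592800) = 115.46 dB


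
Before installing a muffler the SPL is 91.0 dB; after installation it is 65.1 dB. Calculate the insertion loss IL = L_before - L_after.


Insertion loss = SPL without muffler - SPL with muffler
IL = 91.0 - 65.1 = 25.9 dB


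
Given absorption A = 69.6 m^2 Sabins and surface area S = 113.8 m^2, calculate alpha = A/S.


Absorption coefficient = absorbed power / incident power
alpha = A / S = 69.6 / 113.8 = 0.6116


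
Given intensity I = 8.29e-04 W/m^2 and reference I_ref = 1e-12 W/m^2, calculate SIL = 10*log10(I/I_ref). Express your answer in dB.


I / I_ref = 8.29e-04 / 1e-12 = 8.29e+08
SIL = 10 * log10(8.29e+08) = 89.186 dB


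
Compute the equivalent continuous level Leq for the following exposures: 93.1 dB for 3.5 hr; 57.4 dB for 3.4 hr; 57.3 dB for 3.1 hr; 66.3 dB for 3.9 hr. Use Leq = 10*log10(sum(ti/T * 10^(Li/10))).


T_total = 3.5 + 3.4 + 3.1 + 3.9 = 13.9 hr
(3.5/13.9) * 10^(93.1/10) = 5.14107e+08
(3.4/13.9) * 10^(57.4/10) = 134420
(3.1/13.9) * 10^(57.3/10) = 119770
(3.9/13.9) * 10^(66.3/10) = 1.19688e+06
Sum = 5.14107e+08 + 134420 + 119770 + 1.19688e+06 = 5.15558e+08
Leq = 10*log10(5.15558e+08) = 87.123 dB


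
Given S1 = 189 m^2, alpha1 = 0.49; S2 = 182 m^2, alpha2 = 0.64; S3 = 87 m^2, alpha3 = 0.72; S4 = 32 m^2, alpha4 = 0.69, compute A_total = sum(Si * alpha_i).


189 * 0.49 = 92.61
182 * 0.64 = 116.48
87 * 0.72 = 62.64
32 * 0.69 = 22.08
A_total = 92.61 + 116.48 + 62.64 + 22.08 = 293.81 m^2


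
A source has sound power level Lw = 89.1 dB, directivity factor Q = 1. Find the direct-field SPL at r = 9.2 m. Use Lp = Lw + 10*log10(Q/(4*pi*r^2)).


4*pi*r^2 = 4*pi*9.2^2 = 1063.62 m^2
Q / (4*pi*r^2) = 1 / 1063.62 = 0.000940185
Lp = 89.1 + 10*log10(0.000940185) = 58.832 dB


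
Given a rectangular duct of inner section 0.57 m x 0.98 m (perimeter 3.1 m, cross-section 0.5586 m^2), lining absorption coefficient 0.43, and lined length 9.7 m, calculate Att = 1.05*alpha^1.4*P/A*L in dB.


alpha^1.4 = 0.43^1.4 = 0.3068
Attenuation rate = 1.05 * alpha^1.4 * P / A
= 1.05 * 0.3068 * 3.1 / 0.5586 = 1.78774 dB/m
Total Att = 1.78774 * 9.7 = 17.341 dB


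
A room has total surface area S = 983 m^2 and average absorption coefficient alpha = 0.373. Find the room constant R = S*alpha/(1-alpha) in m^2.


R = 983 * 0.373 / (1 - 0.373) = 584.78 m^2


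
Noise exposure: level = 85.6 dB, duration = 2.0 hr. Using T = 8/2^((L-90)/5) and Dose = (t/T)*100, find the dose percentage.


T_allowed = 8 / 2^((85.6 - 90)/5) = 14.723 hr
Dose = 2.0 / 14.723 * 100 = 13.584 %


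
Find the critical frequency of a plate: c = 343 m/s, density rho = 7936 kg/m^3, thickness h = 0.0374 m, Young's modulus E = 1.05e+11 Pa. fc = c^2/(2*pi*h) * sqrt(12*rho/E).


12*rho/E = 12*7936/1.05e+11 = 9.06971e-07
sqrt(12*rho/E) = sqrt(9.06971e-07) = 0.00095235
c^2/(2*pi*h) = 343^2/(2*pi*0.0374) = 500653
fc = 500653 * 0.00095235 = 476.8 Hz


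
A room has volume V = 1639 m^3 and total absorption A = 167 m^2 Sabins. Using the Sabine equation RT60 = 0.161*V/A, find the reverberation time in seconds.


RT60 = 0.161 * 1639 / 167 = 1.5801 s


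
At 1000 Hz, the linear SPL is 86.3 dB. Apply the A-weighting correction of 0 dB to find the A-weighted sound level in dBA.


A-weighting table: 1000 Hz -> 0 dB correction
SPL_A = SPL + correction = 86.3 + (0) = 86.3 dBA


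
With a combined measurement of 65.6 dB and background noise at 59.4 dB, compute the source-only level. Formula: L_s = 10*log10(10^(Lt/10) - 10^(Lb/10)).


10^(65.6/10) = 3.63078e+06
10^(59.4/10) = 870964
Difference = 3.63078e+06 - 870964 = 2.75982e+06
L_source = 10*log10(2.75982e+06) = 64.409 dB


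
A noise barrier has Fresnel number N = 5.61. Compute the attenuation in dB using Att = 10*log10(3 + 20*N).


3 + 20*N = 3 + 20*5.61 = 115.2
Att = 10*log10(115.2) = 20.615 dB


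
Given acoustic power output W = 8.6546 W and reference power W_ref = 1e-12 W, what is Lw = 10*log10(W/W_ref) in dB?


W / W_ref = 8.6546 / 1e-12 = 8.6546e+12
Lw = 10 * log10(8.6546e+12) = 129.37 dB


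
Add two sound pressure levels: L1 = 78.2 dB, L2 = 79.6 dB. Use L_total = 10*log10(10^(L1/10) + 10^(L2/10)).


10^(78.2/10) = 6.60693e+07
10^(79.6/10) = 9.12011e+07
Sum = 6.60693e+07 + 9.12011e+07 = 1.5727e+08
L_total = 10*log10(1.5727e+08) = 81.966 dB


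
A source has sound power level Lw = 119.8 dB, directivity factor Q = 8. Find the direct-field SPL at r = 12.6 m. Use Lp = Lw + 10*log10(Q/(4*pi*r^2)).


4*pi*r^2 = 4*pi*12.6^2 = 1995.04 m^2
Q / (4*pi*r^2) = 8 / 1995.04 = 0.00400994
Lp = 119.8 + 10*log10(0.00400994) = 95.831 dB


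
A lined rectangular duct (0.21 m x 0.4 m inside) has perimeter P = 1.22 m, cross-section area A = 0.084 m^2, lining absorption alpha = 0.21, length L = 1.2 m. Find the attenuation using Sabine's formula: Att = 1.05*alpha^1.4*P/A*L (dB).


alpha^1.4 = 0.21^1.4 = 0.112488
Attenuation rate = 1.05 * alpha^1.4 * P / A
= 1.05 * 0.112488 * 1.22 / 0.084 = 1.71544 dB/m
Total Att = 1.71544 * 1.2 = 2.0585 dB


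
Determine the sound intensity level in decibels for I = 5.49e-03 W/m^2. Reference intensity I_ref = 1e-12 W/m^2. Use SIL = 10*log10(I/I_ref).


I / I_ref = 5.49e-03 / 1e-12 = 5.49e+09
SIL = 10 * log10(5.49e+09) = 97.396 dB


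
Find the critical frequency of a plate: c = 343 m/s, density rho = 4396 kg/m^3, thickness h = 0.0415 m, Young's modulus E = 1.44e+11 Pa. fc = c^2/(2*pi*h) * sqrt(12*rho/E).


12*rho/E = 12*4396/1.44e+11 = 3.66333e-07
sqrt(12*rho/E) = sqrt(3.66333e-07) = 0.000605254
c^2/(2*pi*h) = 343^2/(2*pi*0.0415) = 451191
fc = 451191 * 0.000605254 = 273.09 Hz


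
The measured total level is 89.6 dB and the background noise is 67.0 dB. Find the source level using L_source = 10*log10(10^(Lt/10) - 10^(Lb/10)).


10^(89.6/10) = 9.12011e+08
10^(67.0/10) = 5.01187e+06
Difference = 9.12011e+08 - 5.01187e+06 = 9.06999e+08
L_source = 10*log10(9.06999e+08) = 89.576 dB


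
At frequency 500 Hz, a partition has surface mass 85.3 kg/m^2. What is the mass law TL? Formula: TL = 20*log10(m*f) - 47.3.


m * f = 85.3 * 500 = 42650
20*log10(42650) = 92.5984 dB
TL = 92.5984 - 47.3 = 45.298 dB


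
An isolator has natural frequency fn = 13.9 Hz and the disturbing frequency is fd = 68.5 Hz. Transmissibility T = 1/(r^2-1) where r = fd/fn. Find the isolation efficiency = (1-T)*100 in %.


r = 68.5 / 13.9 = 4.92806
r^2 - 1 = 4.92806^2 - 1 = 23.2858
T = 1/23.2858 = 0.0429446
Efficiency = (1 - 0.0429446)*100 = 95.706 %


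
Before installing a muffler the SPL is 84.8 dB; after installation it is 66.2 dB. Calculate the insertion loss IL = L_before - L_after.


Insertion loss = SPL without muffler - SPL with muffler
IL = 84.8 - 66.2 = 18.6 dB


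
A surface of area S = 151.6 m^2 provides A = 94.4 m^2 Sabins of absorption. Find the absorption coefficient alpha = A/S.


Absorption coefficient = absorbed power / incident power
alpha = A / S = 94.4 / 151.6 = 0.62269


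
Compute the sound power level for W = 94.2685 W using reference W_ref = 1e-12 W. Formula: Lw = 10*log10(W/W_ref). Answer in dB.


W / W_ref = 94.2685 / 1e-12 = 9.42685e+13
Lw = 10 * log10(9.42685e+13) = 139.74 dB


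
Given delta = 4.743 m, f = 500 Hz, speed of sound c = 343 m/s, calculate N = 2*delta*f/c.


N = 2*delta*f/c = 2*delta/lambda, where lambda = c/f
lambda = 343 / 500 = 0.686 m
N = 2 * 4.743 / 0.686 = 13.828


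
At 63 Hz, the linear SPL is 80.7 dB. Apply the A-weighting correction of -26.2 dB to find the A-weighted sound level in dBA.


A-weighting table: 63 Hz -> -26.2 dB correction
SPL_A = SPL + correction = 80.7 + (-26.2) = 54.5 dBA


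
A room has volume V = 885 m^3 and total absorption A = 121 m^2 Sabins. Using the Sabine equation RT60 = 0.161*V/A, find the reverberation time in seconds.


RT60 = 0.161 * 885 / 121 = 1.1776 s


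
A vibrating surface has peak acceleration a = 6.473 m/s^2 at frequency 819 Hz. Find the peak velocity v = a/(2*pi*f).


omega = 2*pi*f = 2*pi*819 = 5145.93 rad/s
v = a / omega = 6.473 / 5145.93 = 0.0012579 m/s


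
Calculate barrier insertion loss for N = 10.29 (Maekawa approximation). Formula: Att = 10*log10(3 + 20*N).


3 + 20*N = 3 + 20*10.29 = 208.8
Att = 10*log10(208.8) = 23.197 dB


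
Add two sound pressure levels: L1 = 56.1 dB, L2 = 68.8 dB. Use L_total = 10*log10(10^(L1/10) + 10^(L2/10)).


10^(56.1/10) = 407380
10^(68.8/10) = 7.58578e+06
Sum = 407380 + 7.58578e+06 = 7.99316e+06
L_total = 10*log10(7.99316e+06) = 69.027 dB


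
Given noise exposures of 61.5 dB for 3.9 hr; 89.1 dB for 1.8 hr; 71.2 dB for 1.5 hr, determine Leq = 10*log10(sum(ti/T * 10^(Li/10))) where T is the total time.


T_total = 3.9 + 1.8 + 1.5 = 7.2 hr
(3.9/7.2) * 10^(61.5/10) = 765125
(1.8/7.2) * 10^(89.1/10) = 2.03208e+08
(1.5/7.2) * 10^(71.2/10) = 2.74637e+06
Sum = 765125 + 2.03208e+08 + 2.74637e+06 = 2.06719e+08
Leq = 10*log10(2.06719e+08) = 83.154 dB


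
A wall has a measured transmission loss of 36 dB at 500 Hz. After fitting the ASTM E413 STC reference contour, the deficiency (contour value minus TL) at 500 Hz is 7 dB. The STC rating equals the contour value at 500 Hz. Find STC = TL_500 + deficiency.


By ASTM E413, STC = value of the fitted reference contour at 500 Hz.
Contour value at 500 Hz = TL_500 + deficiency = 36 + 7 = 43
STC = 43


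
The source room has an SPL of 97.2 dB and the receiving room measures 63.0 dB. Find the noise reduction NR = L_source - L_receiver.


NR = L_source - L_receiver (difference between source and receiving room levels)
NR = 97.2 - 63.0 = 34.2 dB


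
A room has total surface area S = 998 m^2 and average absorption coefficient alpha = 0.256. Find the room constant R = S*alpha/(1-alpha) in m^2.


R = 998 * 0.256 / (1 - 0.256) = 343.4 m^2


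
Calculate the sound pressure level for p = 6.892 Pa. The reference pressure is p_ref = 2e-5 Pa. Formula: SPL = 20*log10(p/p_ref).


p / p_ref = 6.892 / 2e-5 = 344600
SPL = 20 * log10(344600) = 110.75 dB


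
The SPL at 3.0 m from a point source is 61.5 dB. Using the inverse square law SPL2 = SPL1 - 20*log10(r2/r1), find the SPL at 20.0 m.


r2/r1 = 20.0/3.0 = 6.66667
Correction = 20*log10(6.66667) = 16.4782 dB
SPL2 = 61.5 - 16.4782 = 45.022 dB


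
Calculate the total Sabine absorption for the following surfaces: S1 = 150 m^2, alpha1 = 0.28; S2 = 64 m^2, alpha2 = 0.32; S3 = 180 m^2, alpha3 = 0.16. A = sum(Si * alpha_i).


150 * 0.28 = 42
64 * 0.32 = 20.48
180 * 0.16 = 28.8
A_total = 42 + 20.48 + 28.8 = 91.28 m^2


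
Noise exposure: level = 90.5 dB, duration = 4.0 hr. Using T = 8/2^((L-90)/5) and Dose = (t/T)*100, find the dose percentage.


T_allowed = 8 / 2^((90.5 - 90)/5) = 7.46426 hr
Dose = 4.0 / 7.46426 * 100 = 53.589 %


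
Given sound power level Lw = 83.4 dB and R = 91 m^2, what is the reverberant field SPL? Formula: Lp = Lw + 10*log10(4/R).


4/R = 4/91 = 0.043956
Lp = 83.4 + 10*log10(0.043956) = 69.83 dB


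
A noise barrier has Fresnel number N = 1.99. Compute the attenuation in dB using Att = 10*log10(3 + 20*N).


3 + 20*N = 3 + 20*1.99 = 42.8
Att = 10*log10(42.8) = 16.314 dB


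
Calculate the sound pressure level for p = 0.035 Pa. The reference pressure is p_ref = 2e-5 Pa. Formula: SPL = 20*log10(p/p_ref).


p / p_ref = 0.035 / 2e-5 = 1750
SPL = 20 * log10(1750) = 64.861 dB


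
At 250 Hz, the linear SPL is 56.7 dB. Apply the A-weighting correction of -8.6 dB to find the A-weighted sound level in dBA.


A-weighting table: 250 Hz -> -8.6 dB correction
SPL_A = SPL + correction = 56.7 + (-8.6) = 48.1 dBA


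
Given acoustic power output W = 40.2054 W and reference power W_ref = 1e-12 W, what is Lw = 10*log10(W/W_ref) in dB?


W / W_ref = 40.2054 / 1e-12 = 4.02054e+13
Lw = 10 * log10(4.02054e+13) = 136.04 dB


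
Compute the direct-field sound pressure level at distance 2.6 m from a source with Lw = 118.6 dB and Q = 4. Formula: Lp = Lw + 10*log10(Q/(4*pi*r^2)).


4*pi*r^2 = 4*pi*2.6^2 = 84.9487 m^2
Q / (4*pi*r^2) = 4 / 84.9487 = 0.0470872
Lp = 118.6 + 10*log10(0.0470872) = 105.33 dB


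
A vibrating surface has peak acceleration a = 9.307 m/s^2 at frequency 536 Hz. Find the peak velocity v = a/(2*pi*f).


omega = 2*pi*f = 2*pi*536 = 3367.79 rad/s
v = a / omega = 9.307 / 3367.79 = 0.0027635 m/s


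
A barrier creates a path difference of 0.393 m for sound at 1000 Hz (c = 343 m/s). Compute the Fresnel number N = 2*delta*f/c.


N = 2*delta*f/c = 2*delta/lambda, where lambda = c/f
lambda = 343 / 1000 = 0.343 m
N = 2 * 0.393 / 0.343 = 2.2915


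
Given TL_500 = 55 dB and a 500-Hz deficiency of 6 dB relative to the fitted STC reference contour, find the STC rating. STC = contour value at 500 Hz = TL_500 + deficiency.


By ASTM E413, STC = value of the fitted reference contour at 500 Hz.
Contour value at 500 Hz = TL_500 + deficiency = 55 + 6 = 61
STC = 61


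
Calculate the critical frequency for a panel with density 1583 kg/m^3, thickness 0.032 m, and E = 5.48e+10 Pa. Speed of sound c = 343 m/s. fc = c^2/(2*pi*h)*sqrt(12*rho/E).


12*rho/E = 12*1583/5.48e+10 = 3.46642e-07
sqrt(12*rho/E) = sqrt(3.46642e-07) = 0.000588763
c^2/(2*pi*h) = 343^2/(2*pi*0.032) = 585138
fc = 585138 * 0.000588763 = 344.51 Hz


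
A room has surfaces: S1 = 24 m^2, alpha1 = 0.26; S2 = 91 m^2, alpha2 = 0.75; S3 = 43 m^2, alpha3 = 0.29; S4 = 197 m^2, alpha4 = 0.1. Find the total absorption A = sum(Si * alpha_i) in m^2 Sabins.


24 * 0.26 = 6.24
91 * 0.75 = 68.25
43 * 0.29 = 12.47
197 * 0.1 = 19.7
A_total = 6.24 + 68.25 + 12.47 + 19.7 = 106.66 m^2


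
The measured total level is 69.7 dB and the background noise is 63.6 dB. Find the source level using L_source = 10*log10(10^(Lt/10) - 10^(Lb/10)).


10^(69.7/10) = 9.33254e+06
10^(63.6/10) = 2.29087e+06
Difference = 9.33254e+06 - 2.29087e+06 = 7.04167e+06
L_source = 10*log10(7.04167e+06) = 68.477 dB


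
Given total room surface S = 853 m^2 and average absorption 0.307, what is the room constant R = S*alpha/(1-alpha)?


R = 853 * 0.307 / (1 - 0.307) = 377.88 m^2


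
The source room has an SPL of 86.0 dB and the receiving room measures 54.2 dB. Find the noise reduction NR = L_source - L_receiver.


NR = L_source - L_receiver (difference between source and receiving room levels)
NR = 86.0 - 54.2 = 31.8 dB


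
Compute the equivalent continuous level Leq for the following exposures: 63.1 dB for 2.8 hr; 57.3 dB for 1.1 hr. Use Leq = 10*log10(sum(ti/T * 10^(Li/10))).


T_total = 2.8 + 1.1 = 3.9 hr
(2.8/3.9) * 10^(63.1/10) = 1.46586e+06
(1.1/3.9) * 10^(57.3/10) = 151471
Sum = 1.46586e+06 + 151471 = 1.61733e+06
Leq = 10*log10(1.61733e+06) = 62.088 dB


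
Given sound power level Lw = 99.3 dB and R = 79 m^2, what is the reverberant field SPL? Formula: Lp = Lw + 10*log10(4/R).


4/R = 4/79 = 0.0506329
Lp = 99.3 + 10*log10(0.0506329) = 86.344 dB


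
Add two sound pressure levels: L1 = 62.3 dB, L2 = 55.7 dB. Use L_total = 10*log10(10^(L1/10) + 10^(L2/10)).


10^(62.3/10) = 1.69824e+06
10^(55.7/10) = 371535
Sum = 1.69824e+06 + 371535 = 2.06978e+06
L_total = 10*log10(2.06978e+06) = 63.159 dB


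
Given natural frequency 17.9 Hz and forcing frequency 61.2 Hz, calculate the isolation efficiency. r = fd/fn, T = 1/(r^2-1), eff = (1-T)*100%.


r = 61.2 / 17.9 = 3.41899
r^2 - 1 = 3.41899^2 - 1 = 10.6895
T = 1/10.6895 = 0.0935497
Efficiency = (1 - 0.0935497)*100 = 90.645 %


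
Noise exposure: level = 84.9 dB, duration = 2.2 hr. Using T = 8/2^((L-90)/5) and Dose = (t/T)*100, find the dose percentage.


T_allowed = 8 / 2^((84.9 - 90)/5) = 16.2234 hr
Dose = 2.2 / 16.2234 * 100 = 13.561 %


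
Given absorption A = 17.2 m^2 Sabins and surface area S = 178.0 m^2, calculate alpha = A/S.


Absorption coefficient = absorbed power / incident power
alpha = A / S = 17.2 / 178.0 = 0.096629


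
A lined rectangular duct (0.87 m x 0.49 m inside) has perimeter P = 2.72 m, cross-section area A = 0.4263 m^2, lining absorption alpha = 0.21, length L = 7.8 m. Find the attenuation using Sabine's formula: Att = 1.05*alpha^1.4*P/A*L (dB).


alpha^1.4 = 0.21^1.4 = 0.112488
Attenuation rate = 1.05 * alpha^1.4 * P / A
= 1.05 * 0.112488 * 2.72 / 0.4263 = 0.753614 dB/m
Total Att = 0.753614 * 7.8 = 5.8782 dB
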